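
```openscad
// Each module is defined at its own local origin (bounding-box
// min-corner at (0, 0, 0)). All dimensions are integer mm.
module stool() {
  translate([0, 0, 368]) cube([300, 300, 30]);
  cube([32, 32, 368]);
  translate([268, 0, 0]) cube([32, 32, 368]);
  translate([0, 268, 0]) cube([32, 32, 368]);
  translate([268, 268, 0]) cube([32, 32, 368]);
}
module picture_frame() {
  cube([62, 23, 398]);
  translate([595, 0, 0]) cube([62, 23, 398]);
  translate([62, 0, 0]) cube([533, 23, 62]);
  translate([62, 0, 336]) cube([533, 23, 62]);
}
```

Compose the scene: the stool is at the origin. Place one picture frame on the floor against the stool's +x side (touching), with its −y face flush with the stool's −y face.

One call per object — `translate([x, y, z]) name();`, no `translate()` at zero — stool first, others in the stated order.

stool();
translate([300, 0, 0]) picture_frame();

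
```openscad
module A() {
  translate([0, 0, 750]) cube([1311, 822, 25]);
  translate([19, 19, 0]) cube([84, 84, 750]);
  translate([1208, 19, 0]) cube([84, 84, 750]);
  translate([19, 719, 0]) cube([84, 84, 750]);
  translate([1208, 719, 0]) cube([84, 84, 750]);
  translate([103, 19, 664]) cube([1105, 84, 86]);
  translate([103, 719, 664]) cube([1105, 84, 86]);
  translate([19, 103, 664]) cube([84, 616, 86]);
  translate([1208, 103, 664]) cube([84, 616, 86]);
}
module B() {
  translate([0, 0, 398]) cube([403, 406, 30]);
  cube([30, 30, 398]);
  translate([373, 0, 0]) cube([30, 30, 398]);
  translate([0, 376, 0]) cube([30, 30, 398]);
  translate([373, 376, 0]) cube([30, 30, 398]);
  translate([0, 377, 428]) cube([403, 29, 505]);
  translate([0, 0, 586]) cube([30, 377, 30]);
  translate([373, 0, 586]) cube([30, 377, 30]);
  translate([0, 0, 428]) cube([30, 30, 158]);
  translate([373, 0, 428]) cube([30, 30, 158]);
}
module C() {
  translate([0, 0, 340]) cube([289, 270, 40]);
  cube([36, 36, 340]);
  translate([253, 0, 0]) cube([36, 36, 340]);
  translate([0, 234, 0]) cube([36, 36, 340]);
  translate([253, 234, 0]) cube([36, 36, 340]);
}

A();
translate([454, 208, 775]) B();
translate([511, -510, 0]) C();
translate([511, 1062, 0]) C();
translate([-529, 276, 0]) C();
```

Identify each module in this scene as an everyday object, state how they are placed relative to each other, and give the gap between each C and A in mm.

Each stool's nearest face is 240 mm from the table's bounding box.

A is a table. B is a chair. C is a stool. The chair is on top of the table, centred. Three stools sit around the table at the −y, +y, −x sides. The gap between each stool and the table is 240 mm.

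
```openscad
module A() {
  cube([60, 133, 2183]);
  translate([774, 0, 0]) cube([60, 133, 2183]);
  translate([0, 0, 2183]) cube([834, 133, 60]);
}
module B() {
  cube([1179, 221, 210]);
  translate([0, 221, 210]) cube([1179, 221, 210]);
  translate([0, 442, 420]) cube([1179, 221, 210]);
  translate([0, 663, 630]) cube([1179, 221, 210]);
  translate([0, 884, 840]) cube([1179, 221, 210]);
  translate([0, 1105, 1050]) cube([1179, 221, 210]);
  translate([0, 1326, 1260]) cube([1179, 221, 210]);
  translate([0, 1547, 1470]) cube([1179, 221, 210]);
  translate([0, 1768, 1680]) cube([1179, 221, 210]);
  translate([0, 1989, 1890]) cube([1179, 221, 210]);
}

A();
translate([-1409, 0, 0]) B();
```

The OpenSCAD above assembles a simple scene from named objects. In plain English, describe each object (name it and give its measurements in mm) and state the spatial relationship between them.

A is a rectangular door frame: two vertical jambs of 60×133 mm section, 2183 mm tall, with a clear opening 714 mm wide between their inner faces. A header 60 mm tall and 133 mm deep lies on top of the jambs and spans the full outside width.

B is a run of 10 identical solid stair steps. Each tread is 1179×221 mm and each step block is 210 mm high. Step 1 rests on the floor; step k is offset from step 1 by (k−1)×221 mm in y and (k−1)×210 mm in z.

The staircase is on the floor beside the door frame on its −x side.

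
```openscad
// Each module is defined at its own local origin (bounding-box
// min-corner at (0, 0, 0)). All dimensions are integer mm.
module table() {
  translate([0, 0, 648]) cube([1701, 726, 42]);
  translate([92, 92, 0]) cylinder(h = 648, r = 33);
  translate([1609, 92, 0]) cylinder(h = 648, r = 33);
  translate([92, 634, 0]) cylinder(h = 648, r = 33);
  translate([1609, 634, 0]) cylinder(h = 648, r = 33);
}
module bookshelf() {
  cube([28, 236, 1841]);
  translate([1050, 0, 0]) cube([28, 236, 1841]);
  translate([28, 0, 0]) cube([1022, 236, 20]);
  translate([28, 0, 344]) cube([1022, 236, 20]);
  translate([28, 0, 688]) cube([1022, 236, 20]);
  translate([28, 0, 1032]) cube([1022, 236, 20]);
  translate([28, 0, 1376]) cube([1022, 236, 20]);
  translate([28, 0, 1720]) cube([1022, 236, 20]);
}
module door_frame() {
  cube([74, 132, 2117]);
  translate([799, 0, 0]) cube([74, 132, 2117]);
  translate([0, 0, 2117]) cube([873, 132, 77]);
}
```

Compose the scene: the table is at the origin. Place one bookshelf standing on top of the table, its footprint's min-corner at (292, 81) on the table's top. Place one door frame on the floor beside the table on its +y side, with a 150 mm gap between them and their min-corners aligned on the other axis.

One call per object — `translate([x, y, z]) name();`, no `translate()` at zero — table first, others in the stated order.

table();
translate([292, 81, 690]) bookshelf();
translate([0, 876, 0]) door_frame();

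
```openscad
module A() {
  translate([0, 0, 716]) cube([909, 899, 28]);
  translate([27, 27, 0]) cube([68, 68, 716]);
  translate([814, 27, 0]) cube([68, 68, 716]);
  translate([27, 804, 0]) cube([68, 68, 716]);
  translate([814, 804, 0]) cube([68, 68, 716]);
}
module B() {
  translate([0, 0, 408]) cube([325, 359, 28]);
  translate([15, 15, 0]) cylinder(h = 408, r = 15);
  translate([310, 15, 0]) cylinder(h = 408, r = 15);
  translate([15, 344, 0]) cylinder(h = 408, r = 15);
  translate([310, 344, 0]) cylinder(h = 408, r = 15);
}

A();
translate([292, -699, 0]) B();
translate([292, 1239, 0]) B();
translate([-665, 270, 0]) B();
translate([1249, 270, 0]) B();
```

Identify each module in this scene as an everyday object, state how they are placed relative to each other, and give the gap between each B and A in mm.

A is a table. B is a stool. Four stools sit around the table at the −y, +y, −x, +x sides. The gap between each stool and the table is 340 mm.

Each stool's nearest face is 340 mm from the table's bounding box.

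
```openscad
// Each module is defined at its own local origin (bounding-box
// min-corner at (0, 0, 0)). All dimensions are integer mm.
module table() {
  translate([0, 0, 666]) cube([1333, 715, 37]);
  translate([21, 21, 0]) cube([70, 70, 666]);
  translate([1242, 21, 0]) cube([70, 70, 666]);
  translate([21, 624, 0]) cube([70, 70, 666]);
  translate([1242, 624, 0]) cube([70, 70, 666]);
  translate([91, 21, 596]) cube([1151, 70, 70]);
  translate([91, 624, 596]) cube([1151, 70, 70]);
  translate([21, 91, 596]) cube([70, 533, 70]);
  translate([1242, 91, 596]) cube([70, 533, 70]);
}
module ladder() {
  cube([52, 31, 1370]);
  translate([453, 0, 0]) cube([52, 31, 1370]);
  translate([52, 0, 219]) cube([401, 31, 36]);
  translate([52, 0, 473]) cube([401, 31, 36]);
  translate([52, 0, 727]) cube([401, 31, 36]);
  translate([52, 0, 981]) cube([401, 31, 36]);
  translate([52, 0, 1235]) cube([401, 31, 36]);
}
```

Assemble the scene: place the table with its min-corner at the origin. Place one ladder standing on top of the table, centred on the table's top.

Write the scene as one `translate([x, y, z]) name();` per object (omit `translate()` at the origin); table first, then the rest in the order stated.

table();
translate([414, 342, 703]) ladder();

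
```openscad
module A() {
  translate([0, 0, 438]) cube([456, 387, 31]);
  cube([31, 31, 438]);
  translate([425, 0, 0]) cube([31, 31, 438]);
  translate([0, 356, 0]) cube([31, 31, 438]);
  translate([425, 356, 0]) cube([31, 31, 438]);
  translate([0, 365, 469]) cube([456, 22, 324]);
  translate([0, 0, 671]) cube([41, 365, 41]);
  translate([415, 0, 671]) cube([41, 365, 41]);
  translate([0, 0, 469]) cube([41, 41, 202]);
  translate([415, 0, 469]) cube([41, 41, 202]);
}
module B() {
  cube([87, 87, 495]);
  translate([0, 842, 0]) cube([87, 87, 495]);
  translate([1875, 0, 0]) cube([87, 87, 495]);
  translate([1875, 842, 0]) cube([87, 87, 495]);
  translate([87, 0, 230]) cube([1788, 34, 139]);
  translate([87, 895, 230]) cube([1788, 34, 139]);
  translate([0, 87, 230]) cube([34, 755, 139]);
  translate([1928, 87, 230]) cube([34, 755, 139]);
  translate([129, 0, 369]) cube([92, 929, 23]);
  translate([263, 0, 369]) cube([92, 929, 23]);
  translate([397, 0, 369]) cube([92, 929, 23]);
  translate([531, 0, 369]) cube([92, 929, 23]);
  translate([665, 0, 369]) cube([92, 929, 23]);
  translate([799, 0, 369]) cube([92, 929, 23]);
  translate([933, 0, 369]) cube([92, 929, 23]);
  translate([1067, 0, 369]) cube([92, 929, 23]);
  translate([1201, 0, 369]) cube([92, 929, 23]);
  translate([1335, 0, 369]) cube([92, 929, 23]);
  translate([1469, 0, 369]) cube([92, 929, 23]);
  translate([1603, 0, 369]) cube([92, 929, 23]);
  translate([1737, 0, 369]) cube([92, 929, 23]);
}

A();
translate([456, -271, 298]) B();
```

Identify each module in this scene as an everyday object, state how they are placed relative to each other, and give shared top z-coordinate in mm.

Both tops at z = 793 mm.

A is a chair. B is a bed frame. The bed frame is beside the chair with their tops flush at z = 793. The shared top z-coordinate is 793 mm.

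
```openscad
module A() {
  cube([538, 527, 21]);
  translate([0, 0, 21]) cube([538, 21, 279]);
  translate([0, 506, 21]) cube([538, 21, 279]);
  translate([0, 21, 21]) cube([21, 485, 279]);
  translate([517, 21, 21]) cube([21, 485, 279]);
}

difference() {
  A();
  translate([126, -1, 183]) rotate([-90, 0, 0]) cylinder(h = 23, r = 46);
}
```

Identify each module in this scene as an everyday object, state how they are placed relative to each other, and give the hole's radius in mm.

The subtracted cylinder has r = 46 mm.

A is an open box. The open box has a circular hole through its front wall. The hole's radius is 46 mm.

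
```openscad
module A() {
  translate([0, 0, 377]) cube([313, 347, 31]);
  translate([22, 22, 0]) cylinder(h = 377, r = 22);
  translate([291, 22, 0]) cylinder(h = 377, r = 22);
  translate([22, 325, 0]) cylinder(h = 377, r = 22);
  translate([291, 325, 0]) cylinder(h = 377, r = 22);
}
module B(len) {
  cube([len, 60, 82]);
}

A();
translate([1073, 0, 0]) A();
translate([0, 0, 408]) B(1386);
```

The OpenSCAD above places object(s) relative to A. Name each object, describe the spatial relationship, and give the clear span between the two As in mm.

Second stool starts at x = 1073; first ends at x = 313; clear span = 1073 − 313 = 760 mm.

A is a stool. B is a beam. A beam spans the tops of two stools. The clear span between the two stools is 760 mm.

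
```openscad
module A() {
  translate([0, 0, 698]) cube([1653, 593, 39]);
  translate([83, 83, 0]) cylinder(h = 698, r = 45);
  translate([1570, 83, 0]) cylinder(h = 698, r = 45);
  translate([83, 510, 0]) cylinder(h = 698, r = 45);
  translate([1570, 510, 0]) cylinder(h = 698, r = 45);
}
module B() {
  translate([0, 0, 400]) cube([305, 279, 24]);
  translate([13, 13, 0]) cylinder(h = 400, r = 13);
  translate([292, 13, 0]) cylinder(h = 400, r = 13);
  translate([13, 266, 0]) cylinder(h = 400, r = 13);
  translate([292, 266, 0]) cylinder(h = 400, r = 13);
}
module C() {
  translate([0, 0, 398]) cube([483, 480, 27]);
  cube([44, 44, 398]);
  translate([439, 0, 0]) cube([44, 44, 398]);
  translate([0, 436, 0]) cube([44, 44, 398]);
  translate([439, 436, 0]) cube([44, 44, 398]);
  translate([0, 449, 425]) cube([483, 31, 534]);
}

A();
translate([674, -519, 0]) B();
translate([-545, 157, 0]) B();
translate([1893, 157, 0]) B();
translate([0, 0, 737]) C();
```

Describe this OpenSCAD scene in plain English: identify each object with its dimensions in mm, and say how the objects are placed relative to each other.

A is a table with a 1653×593 mm rectangular top, 39 mm thick, top surface at z = 737 mm, supported by four round legs of 90 mm diameter, each leg's bounding box inset 38 mm from the nearest pair of top edges, running from the floor.

B is a simple wooden stool: a rectangular seat 305 mm (x) by 279 mm (y), 24 mm thick, top face at z = 424 mm, on four round legs, each 26 mm in diameter. The legs rest on z = 0, each leg's axis is inset half a diameter from the nearest pair of seat edges (so the leg's bounding box is flush with the corner).

C is a chair: 483×480 mm seat, 27 mm thick, top at z = 425 mm, on four 44 mm square corner legs flush with the seat edges. A 31 mm thick backrest slab spans the full seat width, extending 534 mm above the seat top, its back face flush with the seat's +y edge.

Three stools sit around the table at the −y, −x, +x sides. The chair is on top of the table.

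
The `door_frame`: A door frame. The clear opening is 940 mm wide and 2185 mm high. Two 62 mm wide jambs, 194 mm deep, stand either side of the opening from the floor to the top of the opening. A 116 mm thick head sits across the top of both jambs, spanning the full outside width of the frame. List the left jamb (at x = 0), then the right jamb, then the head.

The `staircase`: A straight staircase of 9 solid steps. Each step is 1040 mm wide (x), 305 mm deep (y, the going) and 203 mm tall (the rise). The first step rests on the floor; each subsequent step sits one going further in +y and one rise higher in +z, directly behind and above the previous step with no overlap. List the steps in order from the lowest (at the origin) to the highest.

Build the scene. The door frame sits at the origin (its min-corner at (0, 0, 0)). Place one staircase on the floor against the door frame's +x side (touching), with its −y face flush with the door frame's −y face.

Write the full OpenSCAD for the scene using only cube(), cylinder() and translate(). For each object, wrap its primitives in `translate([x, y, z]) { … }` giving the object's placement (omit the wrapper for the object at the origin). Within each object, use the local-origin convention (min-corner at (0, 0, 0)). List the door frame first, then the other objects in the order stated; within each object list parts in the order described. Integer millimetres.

cube([62, 194, 2185]);
translate([1002, 0, 0]) cube([62, 194, 2185]);
translate([0, 0, 2185]) cube([1064, 194, 116]);
translate([1064, 0, 0]) {
  cube([1040, 305, 203]);
  translate([0, 305, 203]) cube([1040, 305, 203]);
  translate([0, 610, 406]) cube([1040, 305, 203]);
  translate([0, 915, 609]) cube([1040, 305, 203]);
  translate([0, 1220, 812]) cube([1040, 305, 203]);
  translate([0, 1525, 1015]) cube([1040, 305, 203]);
  translate([0, 1830, 1218]) cube([1040, 305, 203]);
  translate([0, 2135, 1421]) cube([1040, 305, 203]);
  translate([0, 2440, 1624]) cube([1040, 305, 203]);
}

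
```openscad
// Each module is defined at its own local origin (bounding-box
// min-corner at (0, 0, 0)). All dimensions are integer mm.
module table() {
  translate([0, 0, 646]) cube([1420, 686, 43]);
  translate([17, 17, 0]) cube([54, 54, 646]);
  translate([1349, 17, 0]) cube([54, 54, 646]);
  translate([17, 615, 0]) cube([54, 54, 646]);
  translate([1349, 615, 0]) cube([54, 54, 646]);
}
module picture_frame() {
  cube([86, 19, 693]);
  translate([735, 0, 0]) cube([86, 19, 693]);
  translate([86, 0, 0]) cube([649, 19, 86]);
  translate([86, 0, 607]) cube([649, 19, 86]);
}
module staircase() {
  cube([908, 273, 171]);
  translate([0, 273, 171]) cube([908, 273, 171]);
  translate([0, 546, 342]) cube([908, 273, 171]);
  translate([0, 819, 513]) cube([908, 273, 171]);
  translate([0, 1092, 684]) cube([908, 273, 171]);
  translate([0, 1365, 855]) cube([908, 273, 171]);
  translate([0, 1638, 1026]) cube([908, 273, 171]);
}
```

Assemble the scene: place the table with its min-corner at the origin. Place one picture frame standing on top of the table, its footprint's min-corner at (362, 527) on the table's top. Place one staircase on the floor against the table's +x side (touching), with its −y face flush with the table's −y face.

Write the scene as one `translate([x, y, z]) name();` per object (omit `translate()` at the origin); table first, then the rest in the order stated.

table();
translate([362, 527, 689]) picture_frame();
translate([1420, 0, 0]) staircase();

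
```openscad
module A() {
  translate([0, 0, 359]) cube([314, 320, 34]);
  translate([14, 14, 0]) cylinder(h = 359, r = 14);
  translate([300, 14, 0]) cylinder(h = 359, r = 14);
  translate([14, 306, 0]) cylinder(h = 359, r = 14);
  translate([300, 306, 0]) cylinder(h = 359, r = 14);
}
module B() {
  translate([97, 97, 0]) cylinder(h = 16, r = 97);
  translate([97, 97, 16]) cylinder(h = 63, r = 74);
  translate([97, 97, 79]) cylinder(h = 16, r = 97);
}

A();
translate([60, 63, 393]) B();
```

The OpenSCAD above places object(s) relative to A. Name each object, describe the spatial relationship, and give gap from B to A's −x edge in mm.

The spool's min-x is at 60; the stool's min-x is 0; gap = 60 mm.

A is a stool. B is a spool. The spool is on top of the stool, centred. The gap from the spool to the stool's −x edge is 60 mm.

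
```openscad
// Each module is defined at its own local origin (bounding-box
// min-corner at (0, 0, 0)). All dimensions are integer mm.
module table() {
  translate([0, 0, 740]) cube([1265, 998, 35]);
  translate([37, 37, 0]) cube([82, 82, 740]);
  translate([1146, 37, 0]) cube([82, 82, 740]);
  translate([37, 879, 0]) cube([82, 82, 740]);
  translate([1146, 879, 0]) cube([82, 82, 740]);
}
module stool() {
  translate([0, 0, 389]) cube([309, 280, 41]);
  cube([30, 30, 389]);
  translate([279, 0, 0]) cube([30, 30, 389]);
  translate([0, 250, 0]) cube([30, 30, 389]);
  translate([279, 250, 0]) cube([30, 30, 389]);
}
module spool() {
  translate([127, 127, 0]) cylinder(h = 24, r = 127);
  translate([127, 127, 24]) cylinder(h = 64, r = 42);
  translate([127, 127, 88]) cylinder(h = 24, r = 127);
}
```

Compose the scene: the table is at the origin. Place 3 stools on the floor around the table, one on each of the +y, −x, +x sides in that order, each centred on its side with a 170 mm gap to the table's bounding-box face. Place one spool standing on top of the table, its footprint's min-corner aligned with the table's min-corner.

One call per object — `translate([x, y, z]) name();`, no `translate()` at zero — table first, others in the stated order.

table();
translate([478, 1168, 0]) stool();
translate([-479, 359, 0]) stool();
translate([1435, 359, 0]) stool();
translate([0, 0, 775]) spool();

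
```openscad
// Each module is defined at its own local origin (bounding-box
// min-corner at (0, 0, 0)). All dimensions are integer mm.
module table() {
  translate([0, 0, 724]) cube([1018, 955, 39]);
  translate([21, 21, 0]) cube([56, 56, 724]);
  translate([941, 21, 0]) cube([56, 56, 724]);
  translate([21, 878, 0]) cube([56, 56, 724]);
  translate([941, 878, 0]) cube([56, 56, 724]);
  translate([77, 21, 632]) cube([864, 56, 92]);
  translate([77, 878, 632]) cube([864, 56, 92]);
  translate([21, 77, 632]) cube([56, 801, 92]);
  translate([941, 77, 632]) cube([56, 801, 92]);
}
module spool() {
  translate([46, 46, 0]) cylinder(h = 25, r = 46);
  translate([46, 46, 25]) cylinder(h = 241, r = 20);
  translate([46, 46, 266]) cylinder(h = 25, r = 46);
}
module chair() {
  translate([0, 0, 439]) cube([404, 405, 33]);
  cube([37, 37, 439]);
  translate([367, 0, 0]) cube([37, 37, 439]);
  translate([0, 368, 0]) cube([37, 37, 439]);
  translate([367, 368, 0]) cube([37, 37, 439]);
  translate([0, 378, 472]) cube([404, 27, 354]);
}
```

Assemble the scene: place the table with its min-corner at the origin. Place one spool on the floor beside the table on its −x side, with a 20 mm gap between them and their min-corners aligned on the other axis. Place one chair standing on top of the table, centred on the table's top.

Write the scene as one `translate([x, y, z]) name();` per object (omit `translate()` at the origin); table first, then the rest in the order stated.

table();
translate([-112, 0, 0]) spool();
translate([307, 275, 763]) chair();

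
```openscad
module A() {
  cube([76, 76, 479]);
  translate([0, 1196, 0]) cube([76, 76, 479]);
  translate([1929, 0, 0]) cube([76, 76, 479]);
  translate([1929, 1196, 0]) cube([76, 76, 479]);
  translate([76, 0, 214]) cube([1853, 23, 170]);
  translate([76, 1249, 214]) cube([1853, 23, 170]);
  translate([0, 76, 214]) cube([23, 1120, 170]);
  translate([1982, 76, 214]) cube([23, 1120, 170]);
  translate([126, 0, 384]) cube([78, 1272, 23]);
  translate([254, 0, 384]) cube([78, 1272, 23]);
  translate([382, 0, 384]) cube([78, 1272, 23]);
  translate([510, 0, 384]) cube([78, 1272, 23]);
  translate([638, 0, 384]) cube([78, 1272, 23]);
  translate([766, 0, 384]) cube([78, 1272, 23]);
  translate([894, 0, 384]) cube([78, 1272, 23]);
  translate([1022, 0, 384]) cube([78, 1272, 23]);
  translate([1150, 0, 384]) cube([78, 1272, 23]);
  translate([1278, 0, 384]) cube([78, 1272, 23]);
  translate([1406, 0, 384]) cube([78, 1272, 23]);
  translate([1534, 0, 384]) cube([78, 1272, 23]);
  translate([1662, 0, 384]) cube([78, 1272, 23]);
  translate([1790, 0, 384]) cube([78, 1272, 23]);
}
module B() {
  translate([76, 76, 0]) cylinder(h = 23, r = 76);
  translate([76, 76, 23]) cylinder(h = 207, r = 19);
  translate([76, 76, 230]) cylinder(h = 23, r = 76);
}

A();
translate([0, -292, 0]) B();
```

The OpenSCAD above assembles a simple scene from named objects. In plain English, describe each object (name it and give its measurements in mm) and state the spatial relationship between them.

A is a bed frame 2005 mm long (x) by 1272 mm wide (y). Four 76×76 mm corner posts, 479 mm tall, at the corners of the footprint. Four rails of 23 mm thickness and 170 mm height run between adjacent posts with their undersides at z = 214 mm, their outer faces flush with the outside of the frame (the two x-running rails run between the posts' inner faces; the two y-running rails run between the posts' inner faces). 14 slats, each 78 mm wide (x) and 23 mm thick, lie across the top of the two x-running rails, running the full 1272 mm width of the frame in y; the slats are evenly spaced along x between the inner faces of the end posts with equal gaps (rounded down to the nearest mm) at the −x end and between each pair — any rounding remainder accumulates at the +x end.

B is a spool: two coaxial disc flanges of radius 76 mm and thickness 23 mm, joined by a core cylinder of radius 19 mm and height 207 mm. The lower flange rests on z = 0 and the three cylinders share a vertical axis.

The spool is on the floor beside the bed frame on its −y side.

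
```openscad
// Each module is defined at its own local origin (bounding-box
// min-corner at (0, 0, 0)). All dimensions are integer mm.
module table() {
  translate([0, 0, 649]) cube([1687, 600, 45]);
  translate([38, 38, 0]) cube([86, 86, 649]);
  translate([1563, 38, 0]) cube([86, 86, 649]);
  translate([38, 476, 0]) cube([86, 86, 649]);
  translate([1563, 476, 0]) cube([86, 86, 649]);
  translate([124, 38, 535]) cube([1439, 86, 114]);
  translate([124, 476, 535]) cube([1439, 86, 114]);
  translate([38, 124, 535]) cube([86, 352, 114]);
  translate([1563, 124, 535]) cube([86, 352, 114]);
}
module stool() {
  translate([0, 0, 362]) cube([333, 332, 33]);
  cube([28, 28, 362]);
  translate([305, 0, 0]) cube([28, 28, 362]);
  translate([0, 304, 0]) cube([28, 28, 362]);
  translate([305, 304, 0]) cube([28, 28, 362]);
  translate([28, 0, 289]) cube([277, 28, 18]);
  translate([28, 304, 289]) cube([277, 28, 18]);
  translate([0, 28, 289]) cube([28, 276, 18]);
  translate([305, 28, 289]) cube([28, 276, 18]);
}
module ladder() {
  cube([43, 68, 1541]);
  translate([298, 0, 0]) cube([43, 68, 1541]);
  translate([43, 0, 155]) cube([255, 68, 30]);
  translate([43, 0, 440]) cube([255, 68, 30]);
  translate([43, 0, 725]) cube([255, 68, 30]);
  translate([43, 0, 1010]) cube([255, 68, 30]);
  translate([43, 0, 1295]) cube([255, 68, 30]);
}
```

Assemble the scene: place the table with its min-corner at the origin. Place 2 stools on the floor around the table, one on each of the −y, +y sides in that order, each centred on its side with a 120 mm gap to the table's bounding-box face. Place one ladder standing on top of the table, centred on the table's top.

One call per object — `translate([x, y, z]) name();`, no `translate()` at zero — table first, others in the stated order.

table();
translate([677, -452, 0]) stool();
translate([677, 720, 0]) stool();
translate([673, 266, 694]) ladder();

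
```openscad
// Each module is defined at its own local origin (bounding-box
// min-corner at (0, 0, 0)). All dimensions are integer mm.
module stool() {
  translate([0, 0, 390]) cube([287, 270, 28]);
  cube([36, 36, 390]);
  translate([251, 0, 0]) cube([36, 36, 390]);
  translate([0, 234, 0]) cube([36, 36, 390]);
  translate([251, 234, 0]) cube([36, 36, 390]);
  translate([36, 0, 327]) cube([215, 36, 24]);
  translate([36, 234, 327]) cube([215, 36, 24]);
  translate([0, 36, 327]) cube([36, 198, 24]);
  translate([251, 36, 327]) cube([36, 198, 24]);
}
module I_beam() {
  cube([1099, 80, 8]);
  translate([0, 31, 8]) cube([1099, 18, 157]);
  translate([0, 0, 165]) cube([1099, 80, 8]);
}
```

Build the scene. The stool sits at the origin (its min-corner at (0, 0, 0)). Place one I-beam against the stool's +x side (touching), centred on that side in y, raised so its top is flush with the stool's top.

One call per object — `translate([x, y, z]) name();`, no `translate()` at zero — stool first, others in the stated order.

stool();
translate([287, 95, 245]) I_beam();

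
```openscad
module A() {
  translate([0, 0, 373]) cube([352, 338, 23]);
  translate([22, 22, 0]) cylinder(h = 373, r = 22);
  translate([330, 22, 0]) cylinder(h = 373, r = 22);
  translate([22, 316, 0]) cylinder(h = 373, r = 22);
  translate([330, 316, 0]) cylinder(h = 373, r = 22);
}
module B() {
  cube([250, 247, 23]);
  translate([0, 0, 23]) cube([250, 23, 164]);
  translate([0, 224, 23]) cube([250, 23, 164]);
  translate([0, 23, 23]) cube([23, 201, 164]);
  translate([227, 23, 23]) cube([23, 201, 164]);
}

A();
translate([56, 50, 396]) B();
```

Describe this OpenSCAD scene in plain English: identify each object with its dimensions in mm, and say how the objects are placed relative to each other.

A is a four-legged stool. The seat is a 352×338×23 mm slab whose top surface is at z = 396 mm; four round legs, each 44 mm in diameter, run from the floor (z = 0) to the underside of the seat, each leg's axis is inset half a diameter from the nearest pair of seat edges (so the leg's bounding box is flush with the corner).

B is an open storage box with external size 250×247×187 mm and wall thickness 23 mm (the base is also 23 mm thick). The base covers the whole footprint; the four walls stand on the base, with the y-facing walls full-width and the x-facing walls fitting between their inner faces.

The open box is on top of the stool.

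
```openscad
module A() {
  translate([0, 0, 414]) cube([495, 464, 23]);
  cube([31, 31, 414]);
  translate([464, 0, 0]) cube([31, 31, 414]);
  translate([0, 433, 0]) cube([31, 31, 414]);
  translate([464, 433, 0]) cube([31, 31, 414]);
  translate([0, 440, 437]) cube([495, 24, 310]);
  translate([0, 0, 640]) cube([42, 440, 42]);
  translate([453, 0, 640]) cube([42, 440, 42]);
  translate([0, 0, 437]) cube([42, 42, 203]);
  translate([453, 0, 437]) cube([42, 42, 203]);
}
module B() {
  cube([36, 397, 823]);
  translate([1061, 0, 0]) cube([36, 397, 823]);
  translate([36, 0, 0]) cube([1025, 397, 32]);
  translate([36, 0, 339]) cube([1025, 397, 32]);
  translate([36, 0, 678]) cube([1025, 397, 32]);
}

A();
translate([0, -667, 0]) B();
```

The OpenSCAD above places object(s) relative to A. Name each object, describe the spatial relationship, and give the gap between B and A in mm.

A is a chair. B is a bookshelf. The bookshelf is on the floor beside the chair on its −y side. The gap between the bookshelf and the chair is 270 mm.

The bookshelf's nearest face is 270 mm from the chair's −y face.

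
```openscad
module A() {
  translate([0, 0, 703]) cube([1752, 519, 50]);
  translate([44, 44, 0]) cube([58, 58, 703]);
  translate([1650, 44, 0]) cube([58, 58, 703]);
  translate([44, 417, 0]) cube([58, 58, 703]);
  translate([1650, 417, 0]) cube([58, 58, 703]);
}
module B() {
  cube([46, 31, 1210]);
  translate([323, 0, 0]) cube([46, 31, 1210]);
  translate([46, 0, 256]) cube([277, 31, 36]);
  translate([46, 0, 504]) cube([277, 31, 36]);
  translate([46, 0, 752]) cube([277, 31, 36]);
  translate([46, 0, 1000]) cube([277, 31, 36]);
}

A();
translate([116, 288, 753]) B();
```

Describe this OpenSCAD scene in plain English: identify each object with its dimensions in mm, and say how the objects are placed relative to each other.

A is a table: top 1752 mm (x) × 519 mm (y), 50 mm thick, upper face at z = 753 mm, on four 58×58 mm square legs, each inset 44 mm from the nearest pair of top edges, running from z = 0 to the bottom of the top.

B is a straight ladder. Two 46×31 mm vertical rails, 1210 mm tall, stand 369 mm apart (outside-to-outside) with their front faces coplanar on the −y side. 4 rungs, each 31 mm deep and 36 mm tall, span between the inner faces of the rails, front faces flush with the rails. The lowest rung's underside is at z = 256 mm and rungs are spaced 248 mm apart (underside to underside).

The ladder is on top of the table.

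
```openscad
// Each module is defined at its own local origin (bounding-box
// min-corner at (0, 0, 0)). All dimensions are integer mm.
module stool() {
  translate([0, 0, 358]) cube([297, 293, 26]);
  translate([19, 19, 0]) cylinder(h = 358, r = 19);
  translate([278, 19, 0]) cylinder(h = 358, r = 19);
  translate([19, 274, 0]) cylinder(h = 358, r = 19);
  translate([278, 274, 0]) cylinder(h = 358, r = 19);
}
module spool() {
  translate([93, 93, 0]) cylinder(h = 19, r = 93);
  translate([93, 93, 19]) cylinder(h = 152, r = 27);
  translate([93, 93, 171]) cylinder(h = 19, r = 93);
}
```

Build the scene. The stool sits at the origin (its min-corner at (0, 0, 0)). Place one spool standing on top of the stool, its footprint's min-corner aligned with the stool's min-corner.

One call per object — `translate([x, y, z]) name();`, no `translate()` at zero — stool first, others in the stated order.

stool();
translate([0, 0, 384]) spool();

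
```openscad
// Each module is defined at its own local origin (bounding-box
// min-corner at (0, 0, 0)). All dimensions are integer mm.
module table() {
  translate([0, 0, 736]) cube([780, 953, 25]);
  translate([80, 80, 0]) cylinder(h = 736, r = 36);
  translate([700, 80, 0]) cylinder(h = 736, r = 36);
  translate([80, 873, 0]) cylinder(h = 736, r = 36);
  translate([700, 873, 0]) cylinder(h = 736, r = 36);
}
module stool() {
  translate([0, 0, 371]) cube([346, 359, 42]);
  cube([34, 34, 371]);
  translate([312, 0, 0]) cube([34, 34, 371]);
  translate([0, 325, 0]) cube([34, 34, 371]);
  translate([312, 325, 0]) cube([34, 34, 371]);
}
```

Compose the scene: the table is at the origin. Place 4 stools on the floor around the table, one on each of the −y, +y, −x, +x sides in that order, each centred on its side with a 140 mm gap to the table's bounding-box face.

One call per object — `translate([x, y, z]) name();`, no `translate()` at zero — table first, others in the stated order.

table();
translate([217, -499, 0]) stool();
translate([217, 1093, 0]) stool();
translate([-486, 297, 0]) stool();
translate([920, 297, 0]) stool();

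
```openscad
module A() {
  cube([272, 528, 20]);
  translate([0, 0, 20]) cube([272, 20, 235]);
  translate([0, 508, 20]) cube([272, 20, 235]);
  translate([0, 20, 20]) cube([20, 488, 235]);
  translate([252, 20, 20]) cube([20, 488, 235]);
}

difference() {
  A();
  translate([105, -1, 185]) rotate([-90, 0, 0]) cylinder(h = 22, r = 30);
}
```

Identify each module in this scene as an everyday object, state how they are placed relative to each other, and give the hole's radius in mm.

The subtracted cylinder has r = 30 mm.

A is an open box. The open box has a circular hole through its front wall. The hole's radius is 30 mm.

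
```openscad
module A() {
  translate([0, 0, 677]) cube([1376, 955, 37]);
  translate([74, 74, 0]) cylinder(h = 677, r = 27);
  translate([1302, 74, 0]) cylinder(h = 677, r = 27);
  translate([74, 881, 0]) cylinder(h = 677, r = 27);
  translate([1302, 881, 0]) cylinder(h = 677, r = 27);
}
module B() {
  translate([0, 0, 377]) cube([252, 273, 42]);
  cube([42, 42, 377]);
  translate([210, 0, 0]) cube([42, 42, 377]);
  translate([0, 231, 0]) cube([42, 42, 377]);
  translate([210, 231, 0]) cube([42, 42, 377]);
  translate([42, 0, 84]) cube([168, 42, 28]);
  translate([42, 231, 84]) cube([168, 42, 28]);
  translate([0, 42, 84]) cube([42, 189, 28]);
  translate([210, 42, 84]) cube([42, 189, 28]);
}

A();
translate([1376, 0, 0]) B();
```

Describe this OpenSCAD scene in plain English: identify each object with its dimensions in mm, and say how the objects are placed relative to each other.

A is a table with a 1376×955 mm rectangular top, 37 mm thick, top surface at z = 714 mm, supported by four round legs of 54 mm diameter, each leg's bounding box inset 47 mm from the nearest pair of top edges, running from the floor.

B is a four-legged stool. The seat is 252×273 mm, 42 mm thick, top at z = 419 mm. It stands on four square legs, each 42×42 mm in cross-section, from z = 0 to the seat underside, each flush with a corner of the seat. Four stretchers, 42 mm wide and 28 mm tall, connect adjacent legs with their undersides at z = 84 mm, each running between the inner faces of the legs it joins and aligned with the legs' outer faces on the other axis.

The stool is against the table's +x side, with their −y faces flush.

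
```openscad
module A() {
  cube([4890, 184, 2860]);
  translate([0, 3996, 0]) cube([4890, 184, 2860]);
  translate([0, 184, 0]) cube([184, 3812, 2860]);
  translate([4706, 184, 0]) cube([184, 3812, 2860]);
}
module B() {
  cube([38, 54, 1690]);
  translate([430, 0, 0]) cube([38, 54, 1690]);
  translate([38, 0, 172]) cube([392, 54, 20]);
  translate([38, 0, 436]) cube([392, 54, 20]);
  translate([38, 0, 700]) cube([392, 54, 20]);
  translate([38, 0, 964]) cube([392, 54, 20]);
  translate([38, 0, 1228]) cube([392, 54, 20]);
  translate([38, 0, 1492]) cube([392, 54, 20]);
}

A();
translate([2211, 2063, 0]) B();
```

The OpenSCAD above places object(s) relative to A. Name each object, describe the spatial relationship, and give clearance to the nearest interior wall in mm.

Clearances: x = 2027, y = 1879; minimum 1879 mm.

A is a house frame. B is a ladder. The ladder sits inside the house frame, centred. The clearance to the nearest interior wall is 1879 mm.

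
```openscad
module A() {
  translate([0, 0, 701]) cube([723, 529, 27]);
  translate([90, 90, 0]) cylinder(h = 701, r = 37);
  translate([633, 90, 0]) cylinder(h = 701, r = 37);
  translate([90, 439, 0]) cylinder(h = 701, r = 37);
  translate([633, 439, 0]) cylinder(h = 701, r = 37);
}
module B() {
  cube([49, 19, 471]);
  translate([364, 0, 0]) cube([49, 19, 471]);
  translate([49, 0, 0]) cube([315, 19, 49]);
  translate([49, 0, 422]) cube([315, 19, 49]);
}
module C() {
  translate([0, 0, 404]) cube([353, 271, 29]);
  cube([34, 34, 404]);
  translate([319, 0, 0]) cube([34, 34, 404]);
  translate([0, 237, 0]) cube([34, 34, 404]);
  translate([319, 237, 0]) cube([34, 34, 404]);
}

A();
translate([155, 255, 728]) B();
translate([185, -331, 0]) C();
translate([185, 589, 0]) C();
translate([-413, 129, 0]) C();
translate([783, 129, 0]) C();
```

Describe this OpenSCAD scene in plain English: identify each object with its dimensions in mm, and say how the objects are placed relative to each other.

A is a rectangular dining table. The top is 723×529×27 mm with its upper surface at z = 728 mm. It stands on four round legs of 74 mm diameter, each leg's bounding box inset 53 mm from the nearest pair of top edges, running from the floor to the underside of the top.

B is a rectangular picture frame lying in the x–z plane (depth along y). The opening is 315 mm wide (x) by 373 mm tall (z), surrounded by a border 49 mm wide on all four sides. The frame is 19 mm deep and is made of two full-height vertical stiles with two horizontal rails fitted between them.

C is a four-legged stool. The seat is 353×271 mm, 29 mm thick, top at z = 433 mm. It stands on four square legs, each 34×34 mm in cross-section, from z = 0 to the seat underside, each flush with a corner of the seat.

The picture frame is on top of the table, centred. Four stools sit around the table at the −y, +y, −x, +x sides.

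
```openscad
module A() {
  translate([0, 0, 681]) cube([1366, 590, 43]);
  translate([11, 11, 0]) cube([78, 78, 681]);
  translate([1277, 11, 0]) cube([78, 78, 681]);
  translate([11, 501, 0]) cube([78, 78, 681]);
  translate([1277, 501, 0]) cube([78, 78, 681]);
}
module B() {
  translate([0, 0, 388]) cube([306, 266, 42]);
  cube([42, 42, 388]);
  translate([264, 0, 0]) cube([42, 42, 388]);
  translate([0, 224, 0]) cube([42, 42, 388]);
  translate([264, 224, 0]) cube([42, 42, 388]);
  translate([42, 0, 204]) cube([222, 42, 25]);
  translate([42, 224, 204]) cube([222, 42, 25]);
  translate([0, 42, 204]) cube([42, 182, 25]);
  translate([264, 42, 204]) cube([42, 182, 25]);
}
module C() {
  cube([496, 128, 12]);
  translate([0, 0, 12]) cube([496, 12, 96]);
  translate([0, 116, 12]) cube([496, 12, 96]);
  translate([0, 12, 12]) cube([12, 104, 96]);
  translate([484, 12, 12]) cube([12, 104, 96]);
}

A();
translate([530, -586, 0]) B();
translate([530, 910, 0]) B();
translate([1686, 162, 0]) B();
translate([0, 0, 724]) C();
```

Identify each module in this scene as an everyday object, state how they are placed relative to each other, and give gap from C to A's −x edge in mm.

A is a table. B is a stool. C is an open box. Three stools sit around the table at the −y, +y, +x sides. The open box is on top of the table. The gap from the open box to the table's −x edge is 0 mm.

The open box's min-x is at 0; the table's min-x is 0; gap = 0 mm.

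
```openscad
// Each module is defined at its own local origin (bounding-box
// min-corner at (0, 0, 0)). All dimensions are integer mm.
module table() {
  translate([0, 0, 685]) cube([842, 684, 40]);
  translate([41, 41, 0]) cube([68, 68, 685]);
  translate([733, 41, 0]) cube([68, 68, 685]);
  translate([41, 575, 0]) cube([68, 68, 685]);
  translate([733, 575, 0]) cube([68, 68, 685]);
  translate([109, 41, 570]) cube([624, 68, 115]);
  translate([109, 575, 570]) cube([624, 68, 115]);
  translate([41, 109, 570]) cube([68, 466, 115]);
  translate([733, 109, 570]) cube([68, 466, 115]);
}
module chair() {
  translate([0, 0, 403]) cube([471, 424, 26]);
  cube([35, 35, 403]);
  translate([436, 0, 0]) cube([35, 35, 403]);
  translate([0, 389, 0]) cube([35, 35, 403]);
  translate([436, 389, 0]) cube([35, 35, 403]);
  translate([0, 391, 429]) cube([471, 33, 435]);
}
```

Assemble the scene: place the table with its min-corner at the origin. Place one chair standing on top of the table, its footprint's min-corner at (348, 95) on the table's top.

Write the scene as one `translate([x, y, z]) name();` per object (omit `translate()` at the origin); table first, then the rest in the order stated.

table();
translate([348, 95, 725]) chair();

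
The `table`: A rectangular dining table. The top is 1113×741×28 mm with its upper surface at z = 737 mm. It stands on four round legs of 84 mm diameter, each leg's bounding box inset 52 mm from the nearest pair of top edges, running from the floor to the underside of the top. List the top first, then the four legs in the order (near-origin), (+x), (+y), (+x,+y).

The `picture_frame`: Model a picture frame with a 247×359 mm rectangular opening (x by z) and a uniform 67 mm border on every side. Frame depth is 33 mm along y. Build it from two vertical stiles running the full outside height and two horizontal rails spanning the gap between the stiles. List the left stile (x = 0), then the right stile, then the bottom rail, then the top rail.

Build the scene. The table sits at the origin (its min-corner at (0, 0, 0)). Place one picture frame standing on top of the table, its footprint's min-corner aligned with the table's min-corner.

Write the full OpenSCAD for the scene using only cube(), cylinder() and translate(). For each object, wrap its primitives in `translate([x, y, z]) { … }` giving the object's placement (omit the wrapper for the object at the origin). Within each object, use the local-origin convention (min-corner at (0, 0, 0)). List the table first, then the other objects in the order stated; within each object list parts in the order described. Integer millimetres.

translate([0, 0, 709]) cube([1113, 741, 28]);
translate([94, 94, 0]) cylinder(h = 709, r = 42);
translate([1019, 94, 0]) cylinder(h = 709, r = 42);
translate([94, 647, 0]) cylinder(h = 709, r = 42);
translate([1019, 647, 0]) cylinder(h = 709, r = 42);
translate([0, 0, 737]) {
  cube([67, 33, 493]);
  translate([314, 0, 0]) cube([67, 33, 493]);
  translate([67, 0, 0]) cube([247, 33, 67]);
  translate([67, 0, 426]) cube([247, 33, 67]);
}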